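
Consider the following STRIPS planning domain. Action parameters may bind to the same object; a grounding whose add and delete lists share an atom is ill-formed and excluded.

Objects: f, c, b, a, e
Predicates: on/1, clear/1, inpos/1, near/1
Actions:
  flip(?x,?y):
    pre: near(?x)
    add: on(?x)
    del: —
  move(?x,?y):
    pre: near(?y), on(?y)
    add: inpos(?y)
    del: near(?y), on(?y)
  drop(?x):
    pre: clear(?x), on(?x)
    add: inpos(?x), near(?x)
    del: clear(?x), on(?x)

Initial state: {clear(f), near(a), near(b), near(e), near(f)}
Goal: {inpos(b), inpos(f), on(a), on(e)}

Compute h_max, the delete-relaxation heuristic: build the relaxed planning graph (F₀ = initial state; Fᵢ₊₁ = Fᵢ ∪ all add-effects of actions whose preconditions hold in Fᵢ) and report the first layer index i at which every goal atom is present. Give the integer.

2

F0 = init (5 atoms)
F1 = F0 ∪ {on(a), on(b), on(e), on(f)}  (9 atoms)
F2 = F1 ∪ {inpos(a), inpos(b), inpos(e), inpos(f)}  (13 atoms)
goal ⊆ F2  ⇒  h_max = 2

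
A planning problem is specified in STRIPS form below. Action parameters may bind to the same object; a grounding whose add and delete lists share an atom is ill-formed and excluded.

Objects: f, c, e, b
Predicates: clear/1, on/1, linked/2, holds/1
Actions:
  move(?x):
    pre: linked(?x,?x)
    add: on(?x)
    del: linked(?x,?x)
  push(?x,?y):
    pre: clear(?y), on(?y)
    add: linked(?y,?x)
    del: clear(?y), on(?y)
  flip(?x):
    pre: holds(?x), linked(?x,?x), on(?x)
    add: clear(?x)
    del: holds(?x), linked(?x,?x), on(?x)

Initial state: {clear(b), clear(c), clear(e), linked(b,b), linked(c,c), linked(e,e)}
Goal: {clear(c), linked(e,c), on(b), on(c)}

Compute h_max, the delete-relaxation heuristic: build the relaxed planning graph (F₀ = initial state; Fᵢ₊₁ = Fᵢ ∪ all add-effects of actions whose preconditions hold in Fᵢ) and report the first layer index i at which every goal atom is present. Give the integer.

F0 = init (6 atoms)
F1 = F0 ∪ {on(b), on(c), on(e)}  (9 atoms)
F2 = F1 ∪ {linked(b,c), linked(b,e), linked(b,f), linked(c,b), linked(c,e), linked(c,f), linked(e,b), linked(e,c), linked(e,f)}  (18 atoms)
goal ⊆ F2  ⇒  h_max = 2

2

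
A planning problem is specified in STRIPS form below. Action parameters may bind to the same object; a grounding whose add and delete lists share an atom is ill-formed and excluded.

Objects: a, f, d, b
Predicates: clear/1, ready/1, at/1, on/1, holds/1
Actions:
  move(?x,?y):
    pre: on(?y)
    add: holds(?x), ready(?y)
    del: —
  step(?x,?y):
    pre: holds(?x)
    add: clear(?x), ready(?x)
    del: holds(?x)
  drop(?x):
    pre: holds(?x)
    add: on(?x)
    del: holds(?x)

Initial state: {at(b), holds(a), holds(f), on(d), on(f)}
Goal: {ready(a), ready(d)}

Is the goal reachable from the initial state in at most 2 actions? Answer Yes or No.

Yes

1. move(a,d)  →  {at(b), holds(a), holds(f), on(d), on(f), ready(d)}
2. step(a,a)  →  {at(b), clear(a), holds(f), on(d), on(f), ready(a), ready(d)}
optimal plan length = 2; 2 ≤ 2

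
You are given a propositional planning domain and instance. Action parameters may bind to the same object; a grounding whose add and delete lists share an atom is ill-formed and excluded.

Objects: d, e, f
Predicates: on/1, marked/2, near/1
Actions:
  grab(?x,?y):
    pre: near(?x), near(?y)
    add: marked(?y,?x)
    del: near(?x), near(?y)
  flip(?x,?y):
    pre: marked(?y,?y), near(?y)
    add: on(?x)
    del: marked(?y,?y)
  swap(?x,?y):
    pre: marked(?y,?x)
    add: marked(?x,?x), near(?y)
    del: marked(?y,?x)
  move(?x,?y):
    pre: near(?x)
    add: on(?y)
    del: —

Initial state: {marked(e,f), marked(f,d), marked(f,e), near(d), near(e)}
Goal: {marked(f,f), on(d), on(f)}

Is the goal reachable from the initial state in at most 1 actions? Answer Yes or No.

No

1. swap(f,e)  →  {marked(f,d), marked(f,e), marked(f,f), near(d), near(e)}
2. move(d,d)  →  {marked(f,d), marked(f,e), marked(f,f), near(d), near(e), on(d)}
3. move(d,f)  →  {marked(f,d), marked(f,e), marked(f,f), near(d), near(e), on(d), on(f)}
optimal plan length = 3; 3 > 1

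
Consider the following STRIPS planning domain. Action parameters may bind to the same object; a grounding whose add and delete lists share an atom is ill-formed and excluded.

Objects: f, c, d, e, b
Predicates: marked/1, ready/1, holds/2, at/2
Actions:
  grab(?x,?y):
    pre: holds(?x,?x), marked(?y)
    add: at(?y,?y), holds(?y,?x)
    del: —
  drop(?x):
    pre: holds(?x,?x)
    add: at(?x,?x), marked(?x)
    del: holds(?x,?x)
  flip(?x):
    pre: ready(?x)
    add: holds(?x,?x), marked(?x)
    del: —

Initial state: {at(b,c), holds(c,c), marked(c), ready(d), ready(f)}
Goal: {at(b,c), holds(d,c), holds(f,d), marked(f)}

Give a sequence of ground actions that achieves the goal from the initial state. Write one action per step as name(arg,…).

1. flip(f)  →  {at(b,c), holds(c,c), holds(f,f), marked(c), marked(f), ready(d), ready(f)}
2. flip(d)  →  {at(b,c), holds(c,c), holds(d,d), holds(f,f), marked(c), marked(d), marked(f), ready(d), ready(f)}
3. grab(c,d)  →  {at(b,c), at(d,d), holds(c,c), holds(d,c), holds(d,d), holds(f,f), marked(c), marked(d), marked(f), ready(d), ready(f)}
4. grab(d,f)  →  {at(b,c), at(d,d), at(f,f), holds(c,c), holds(d,c), holds(d,d), holds(f,d), holds(f,f), marked(c), marked(d), marked(f), ready(d), ready(f)}

flip(f); flip(d); grab(c,d); grab(d,f)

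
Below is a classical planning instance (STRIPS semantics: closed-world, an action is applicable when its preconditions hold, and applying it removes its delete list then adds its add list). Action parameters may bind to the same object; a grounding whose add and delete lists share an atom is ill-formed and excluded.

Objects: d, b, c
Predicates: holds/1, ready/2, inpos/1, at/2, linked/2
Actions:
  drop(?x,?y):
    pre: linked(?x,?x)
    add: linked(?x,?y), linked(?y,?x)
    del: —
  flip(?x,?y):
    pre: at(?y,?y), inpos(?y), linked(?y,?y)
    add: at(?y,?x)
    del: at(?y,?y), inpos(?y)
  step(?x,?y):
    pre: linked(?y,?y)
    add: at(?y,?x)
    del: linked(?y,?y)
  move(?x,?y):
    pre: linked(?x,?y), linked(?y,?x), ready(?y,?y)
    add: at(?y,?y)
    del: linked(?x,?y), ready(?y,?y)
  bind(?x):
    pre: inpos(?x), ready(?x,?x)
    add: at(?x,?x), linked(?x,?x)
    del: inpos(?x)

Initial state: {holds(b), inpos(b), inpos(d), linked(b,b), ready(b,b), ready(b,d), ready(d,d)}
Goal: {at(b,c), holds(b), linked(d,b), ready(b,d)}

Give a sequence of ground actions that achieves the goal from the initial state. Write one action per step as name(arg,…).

drop(b,d); step(c,b)

1. drop(b,d)  →  {holds(b), inpos(b), inpos(d), linked(b,b), linked(b,d), linked(d,b), ready(b,b), ready(b,d), ready(d,d)}
2. step(c,b)  →  {at(b,c), holds(b), inpos(b), inpos(d), linked(b,d), linked(d,b), ready(b,b), ready(b,d), ready(d,d)}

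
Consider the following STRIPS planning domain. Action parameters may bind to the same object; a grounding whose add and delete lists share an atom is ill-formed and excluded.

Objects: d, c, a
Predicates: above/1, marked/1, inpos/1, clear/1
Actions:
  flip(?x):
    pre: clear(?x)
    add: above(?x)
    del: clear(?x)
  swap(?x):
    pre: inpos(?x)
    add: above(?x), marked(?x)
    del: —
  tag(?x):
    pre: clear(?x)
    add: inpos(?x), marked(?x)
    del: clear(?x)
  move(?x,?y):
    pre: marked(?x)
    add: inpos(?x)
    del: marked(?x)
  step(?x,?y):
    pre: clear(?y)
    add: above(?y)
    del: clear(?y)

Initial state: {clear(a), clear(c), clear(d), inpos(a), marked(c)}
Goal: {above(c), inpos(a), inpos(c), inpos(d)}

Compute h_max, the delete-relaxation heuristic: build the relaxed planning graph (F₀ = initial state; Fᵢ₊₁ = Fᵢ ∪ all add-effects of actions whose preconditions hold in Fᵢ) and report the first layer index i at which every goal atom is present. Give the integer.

1

F0 = init (5 atoms)
F1 = F0 ∪ {above(a), above(c), above(d), inpos(c), inpos(d), marked(a), marked(d)}  (12 atoms)
goal ⊆ F1  ⇒  h_max = 1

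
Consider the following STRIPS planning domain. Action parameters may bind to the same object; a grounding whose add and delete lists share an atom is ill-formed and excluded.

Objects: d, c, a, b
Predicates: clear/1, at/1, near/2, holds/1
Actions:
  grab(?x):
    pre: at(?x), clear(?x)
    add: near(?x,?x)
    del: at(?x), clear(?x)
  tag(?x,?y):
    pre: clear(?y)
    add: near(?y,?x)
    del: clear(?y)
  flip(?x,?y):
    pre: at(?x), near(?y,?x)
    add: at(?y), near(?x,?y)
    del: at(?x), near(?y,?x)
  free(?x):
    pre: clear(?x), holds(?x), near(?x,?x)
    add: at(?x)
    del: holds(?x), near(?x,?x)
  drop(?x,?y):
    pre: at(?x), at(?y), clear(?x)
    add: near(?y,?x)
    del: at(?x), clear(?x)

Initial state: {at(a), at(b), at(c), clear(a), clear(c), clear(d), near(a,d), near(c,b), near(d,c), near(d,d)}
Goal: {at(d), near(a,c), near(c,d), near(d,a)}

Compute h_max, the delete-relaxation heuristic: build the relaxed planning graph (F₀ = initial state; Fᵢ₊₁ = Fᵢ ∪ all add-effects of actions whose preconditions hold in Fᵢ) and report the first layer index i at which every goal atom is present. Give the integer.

1

F0 = init (10 atoms)
F1 = F0 ∪ {at(d), near(a,a), near(a,b), near(a,c), near(b,a), near(b,c), near(c,a), near(c,c), near(c,d), near(d,a), near(d,b)}  (21 atoms)
goal ⊆ F1  ⇒  h_max = 1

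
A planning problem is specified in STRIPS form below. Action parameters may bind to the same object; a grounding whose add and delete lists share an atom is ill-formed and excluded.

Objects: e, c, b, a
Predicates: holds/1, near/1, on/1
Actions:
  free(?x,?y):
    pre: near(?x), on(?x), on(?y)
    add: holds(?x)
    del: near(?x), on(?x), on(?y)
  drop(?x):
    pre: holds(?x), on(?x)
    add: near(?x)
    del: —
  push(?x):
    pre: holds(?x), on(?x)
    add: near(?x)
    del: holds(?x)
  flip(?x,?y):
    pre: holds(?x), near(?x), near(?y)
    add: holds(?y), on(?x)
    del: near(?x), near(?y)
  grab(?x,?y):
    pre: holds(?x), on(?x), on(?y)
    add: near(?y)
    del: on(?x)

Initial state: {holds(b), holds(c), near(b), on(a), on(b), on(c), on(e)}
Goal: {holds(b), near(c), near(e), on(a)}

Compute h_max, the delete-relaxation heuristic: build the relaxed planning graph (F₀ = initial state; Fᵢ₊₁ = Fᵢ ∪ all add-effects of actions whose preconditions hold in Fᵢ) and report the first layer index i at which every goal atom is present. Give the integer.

1

F0 = init (7 atoms)
F1 = F0 ∪ {near(a), near(c), near(e)}  (10 atoms)
goal ⊆ F1  ⇒  h_max = 1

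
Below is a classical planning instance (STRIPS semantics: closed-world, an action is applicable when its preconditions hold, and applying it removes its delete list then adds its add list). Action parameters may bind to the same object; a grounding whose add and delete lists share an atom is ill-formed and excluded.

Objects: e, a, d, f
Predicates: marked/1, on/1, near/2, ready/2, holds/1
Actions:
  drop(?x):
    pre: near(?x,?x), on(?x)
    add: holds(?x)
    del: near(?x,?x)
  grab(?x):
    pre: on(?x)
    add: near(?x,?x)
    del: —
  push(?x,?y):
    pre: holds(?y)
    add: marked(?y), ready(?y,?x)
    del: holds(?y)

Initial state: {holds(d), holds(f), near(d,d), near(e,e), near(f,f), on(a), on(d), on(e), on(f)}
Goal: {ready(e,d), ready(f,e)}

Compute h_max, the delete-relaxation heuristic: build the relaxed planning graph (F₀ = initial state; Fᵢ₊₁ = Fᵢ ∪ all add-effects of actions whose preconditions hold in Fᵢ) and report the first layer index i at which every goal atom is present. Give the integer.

F0 = init (9 atoms)
F1 = F0 ∪ {holds(e), marked(d), marked(f), near(a,a), ready(d,a), ready(d,d), ready(d,e), ready(d,f), ready(f,a), ready(f,d), ready(f,e), ready(f,f)}  (21 atoms)
F2 = F1 ∪ {holds(a), marked(e), ready(e,a), ready(e,d), ready(e,e), ready(e,f)}  (27 atoms)
goal ⊆ F2  ⇒  h_max = 2

2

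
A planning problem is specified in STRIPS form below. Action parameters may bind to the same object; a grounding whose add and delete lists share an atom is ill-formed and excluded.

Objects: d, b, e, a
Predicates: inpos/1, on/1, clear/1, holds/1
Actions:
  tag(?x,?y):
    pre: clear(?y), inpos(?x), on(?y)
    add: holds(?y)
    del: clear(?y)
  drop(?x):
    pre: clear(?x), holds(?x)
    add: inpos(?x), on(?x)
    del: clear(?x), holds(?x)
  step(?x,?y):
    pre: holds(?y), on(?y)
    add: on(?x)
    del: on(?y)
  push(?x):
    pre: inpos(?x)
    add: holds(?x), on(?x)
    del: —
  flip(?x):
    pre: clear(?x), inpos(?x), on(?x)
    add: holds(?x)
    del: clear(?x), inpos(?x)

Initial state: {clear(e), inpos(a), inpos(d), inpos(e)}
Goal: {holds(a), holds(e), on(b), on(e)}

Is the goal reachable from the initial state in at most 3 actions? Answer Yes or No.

1. push(e)  →  {clear(e), holds(e), inpos(a), inpos(d), inpos(e), on(e)}
2. push(a)  →  {clear(e), holds(a), holds(e), inpos(a), inpos(d), inpos(e), on(a), on(e)}
3. step(b,a)  →  {clear(e), holds(a), holds(e), inpos(a), inpos(d), inpos(e), on(b), on(e)}
optimal plan length = 3; 3 ≤ 3

Yes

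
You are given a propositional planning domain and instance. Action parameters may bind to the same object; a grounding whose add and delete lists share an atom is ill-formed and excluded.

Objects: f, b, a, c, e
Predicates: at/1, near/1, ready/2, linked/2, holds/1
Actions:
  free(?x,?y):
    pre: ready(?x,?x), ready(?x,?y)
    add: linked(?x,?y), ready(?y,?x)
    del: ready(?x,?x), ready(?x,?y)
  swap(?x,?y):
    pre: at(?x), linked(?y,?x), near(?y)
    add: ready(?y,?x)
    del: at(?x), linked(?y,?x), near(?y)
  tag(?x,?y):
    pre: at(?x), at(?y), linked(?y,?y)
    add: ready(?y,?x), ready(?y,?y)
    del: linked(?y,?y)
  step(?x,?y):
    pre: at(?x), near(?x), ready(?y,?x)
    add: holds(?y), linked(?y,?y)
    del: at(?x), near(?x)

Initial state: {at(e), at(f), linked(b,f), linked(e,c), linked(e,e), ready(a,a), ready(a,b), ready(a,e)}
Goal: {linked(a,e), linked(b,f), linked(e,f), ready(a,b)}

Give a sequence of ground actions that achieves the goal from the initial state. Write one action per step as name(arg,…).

free(a,e); tag(f,e); free(e,f)

1. free(a,e)  →  {at(e), at(f), linked(a,e), linked(b,f), linked(e,c), linked(e,e), ready(a,b), ready(e,a)}
2. tag(f,e)  →  {at(e), at(f), linked(a,e), linked(b,f), linked(e,c), ready(a,b), ready(e,a), ready(e,e), ready(e,f)}
3. free(e,f)  →  {at(e), at(f), linked(a,e), linked(b,f), linked(e,c), linked(e,f), ready(a,b), ready(e,a), ready(f,e)}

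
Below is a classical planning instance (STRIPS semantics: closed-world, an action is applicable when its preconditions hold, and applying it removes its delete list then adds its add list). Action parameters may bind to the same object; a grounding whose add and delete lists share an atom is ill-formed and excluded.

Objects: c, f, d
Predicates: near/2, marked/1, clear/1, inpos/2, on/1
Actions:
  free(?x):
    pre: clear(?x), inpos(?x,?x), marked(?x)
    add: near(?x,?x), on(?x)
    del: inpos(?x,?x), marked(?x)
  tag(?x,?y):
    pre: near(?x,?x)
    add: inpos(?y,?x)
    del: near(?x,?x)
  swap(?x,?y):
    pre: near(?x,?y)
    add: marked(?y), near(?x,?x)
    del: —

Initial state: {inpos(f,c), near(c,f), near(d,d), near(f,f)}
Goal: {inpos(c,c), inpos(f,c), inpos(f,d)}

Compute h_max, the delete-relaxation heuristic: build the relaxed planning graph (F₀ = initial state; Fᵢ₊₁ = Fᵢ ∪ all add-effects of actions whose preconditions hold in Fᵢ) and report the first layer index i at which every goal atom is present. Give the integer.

2

F0 = init (4 atoms)
F1 = F0 ∪ {inpos(c,d), inpos(c,f), inpos(d,d), inpos(d,f), inpos(f,d), inpos(f,f), marked(d), marked(f), near(c,c)}  (13 atoms)
F2 = F1 ∪ {inpos(c,c), inpos(d,c), marked(c)}  (16 atoms)
goal ⊆ F2  ⇒  h_max = 2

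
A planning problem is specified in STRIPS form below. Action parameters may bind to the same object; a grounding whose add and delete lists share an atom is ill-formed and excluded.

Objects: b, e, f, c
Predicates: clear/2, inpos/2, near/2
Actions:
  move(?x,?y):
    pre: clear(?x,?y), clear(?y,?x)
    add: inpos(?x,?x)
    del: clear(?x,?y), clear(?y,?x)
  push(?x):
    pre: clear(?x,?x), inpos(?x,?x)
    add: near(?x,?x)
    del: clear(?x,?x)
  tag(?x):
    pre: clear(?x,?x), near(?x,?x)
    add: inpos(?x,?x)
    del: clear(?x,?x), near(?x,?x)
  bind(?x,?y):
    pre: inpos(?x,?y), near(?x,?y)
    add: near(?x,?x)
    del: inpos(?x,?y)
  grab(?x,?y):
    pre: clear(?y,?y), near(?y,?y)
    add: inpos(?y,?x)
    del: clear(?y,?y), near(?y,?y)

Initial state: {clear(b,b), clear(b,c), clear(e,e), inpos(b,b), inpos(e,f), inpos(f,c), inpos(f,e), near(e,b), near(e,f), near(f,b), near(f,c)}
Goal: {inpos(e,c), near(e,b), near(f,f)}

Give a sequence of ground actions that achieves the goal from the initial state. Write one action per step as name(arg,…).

bind(e,f); bind(f,c); grab(c,e)

1. bind(e,f)  →  {clear(b,b), clear(b,c), clear(e,e), inpos(b,b), inpos(f,c), inpos(f,e), near(e,b), near(e,e), near(e,f), near(f,b), near(f,c)}
2. bind(f,c)  →  {clear(b,b), clear(b,c), clear(e,e), inpos(b,b), inpos(f,e), near(e,b), near(e,e), near(e,f), near(f,b), near(f,c), near(f,f)}
3. grab(c,e)  →  {clear(b,b), clear(b,c), inpos(b,b), inpos(e,c), inpos(f,e), near(e,b), near(e,f), near(f,b), near(f,c), near(f,f)}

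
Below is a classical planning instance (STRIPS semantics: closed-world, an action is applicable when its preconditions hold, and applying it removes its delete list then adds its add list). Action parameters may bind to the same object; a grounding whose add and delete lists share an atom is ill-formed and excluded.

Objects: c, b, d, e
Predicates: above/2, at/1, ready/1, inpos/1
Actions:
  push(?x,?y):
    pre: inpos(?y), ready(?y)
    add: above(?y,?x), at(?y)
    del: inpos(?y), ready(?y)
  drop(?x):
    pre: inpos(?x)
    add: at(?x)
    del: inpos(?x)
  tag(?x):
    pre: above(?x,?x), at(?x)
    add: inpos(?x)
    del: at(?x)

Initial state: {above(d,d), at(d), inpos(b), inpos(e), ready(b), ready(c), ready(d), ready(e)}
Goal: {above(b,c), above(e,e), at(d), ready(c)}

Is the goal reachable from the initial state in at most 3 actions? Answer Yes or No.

Yes

1. push(c,b)  →  {above(b,c), above(d,d), at(b), at(d), inpos(e), ready(c), ready(d), ready(e)}
2. push(e,e)  →  {above(b,c), above(d,d), above(e,e), at(b), at(d), at(e), ready(c), ready(d)}
optimal plan length = 2; 2 ≤ 3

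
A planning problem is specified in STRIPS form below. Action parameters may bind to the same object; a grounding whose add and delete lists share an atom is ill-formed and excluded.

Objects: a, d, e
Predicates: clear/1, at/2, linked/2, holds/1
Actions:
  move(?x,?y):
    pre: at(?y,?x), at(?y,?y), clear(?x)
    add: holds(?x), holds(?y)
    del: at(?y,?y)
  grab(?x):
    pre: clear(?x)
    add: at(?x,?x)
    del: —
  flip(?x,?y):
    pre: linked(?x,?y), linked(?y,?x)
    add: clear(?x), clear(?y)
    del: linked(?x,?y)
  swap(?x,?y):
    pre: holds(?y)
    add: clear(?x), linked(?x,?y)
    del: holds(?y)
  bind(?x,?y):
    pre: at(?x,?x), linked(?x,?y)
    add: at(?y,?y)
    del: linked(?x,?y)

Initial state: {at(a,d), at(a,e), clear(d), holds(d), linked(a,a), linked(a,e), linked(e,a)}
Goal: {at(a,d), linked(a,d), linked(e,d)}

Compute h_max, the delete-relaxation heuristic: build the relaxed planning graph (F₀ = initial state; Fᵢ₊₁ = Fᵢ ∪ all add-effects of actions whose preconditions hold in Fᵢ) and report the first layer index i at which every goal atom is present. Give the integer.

1

F0 = init (7 atoms)
F1 = F0 ∪ {at(d,d), clear(a), clear(e), linked(a,d), linked(d,d), linked(e,d)}  (13 atoms)
goal ⊆ F1  ⇒  h_max = 1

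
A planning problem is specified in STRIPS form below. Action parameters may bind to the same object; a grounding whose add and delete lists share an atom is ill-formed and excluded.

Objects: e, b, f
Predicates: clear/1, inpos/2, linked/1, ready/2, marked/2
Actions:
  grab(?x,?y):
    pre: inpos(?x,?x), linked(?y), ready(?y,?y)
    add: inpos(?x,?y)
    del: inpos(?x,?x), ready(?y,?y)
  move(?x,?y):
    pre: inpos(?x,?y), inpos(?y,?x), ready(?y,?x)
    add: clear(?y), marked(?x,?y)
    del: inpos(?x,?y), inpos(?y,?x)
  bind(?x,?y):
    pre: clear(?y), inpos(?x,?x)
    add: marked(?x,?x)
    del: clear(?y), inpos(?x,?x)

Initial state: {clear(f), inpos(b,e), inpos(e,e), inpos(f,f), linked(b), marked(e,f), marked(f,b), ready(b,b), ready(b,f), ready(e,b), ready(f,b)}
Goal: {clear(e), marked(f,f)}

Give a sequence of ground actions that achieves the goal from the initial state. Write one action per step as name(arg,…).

grab(e,b); move(b,e); bind(f,f)

1. grab(e,b)  →  {clear(f), inpos(b,e), inpos(e,b), inpos(f,f), linked(b), marked(e,f), marked(f,b), ready(b,f), ready(e,b), ready(f,b)}
2. move(b,e)  →  {clear(e), clear(f), inpos(f,f), linked(b), marked(b,e), marked(e,f), marked(f,b), ready(b,f), ready(e,b), ready(f,b)}
3. bind(f,f)  →  {clear(e), linked(b), marked(b,e), marked(e,f), marked(f,b), marked(f,f), ready(b,f), ready(e,b), ready(f,b)}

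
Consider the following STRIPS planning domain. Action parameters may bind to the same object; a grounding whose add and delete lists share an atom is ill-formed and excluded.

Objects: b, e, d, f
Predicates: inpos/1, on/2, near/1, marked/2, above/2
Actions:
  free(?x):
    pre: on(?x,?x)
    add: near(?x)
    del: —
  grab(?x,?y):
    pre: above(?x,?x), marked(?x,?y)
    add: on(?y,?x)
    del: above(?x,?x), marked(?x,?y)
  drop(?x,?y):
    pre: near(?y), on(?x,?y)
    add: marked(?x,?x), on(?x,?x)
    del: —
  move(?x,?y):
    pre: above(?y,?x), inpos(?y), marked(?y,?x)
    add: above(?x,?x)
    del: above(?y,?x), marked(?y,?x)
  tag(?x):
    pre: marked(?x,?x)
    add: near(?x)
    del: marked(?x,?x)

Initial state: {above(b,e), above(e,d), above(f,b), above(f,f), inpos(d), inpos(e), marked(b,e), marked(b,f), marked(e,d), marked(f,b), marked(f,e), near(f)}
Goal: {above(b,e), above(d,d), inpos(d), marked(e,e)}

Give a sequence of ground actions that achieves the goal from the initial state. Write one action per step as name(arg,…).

grab(f,e); drop(e,f); move(d,e)

1. grab(f,e)  →  {above(b,e), above(e,d), above(f,b), inpos(d), inpos(e), marked(b,e), marked(b,f), marked(e,d), marked(f,b), near(f), on(e,f)}
2. drop(e,f)  →  {above(b,e), above(e,d), above(f,b), inpos(d), inpos(e), marked(b,e), marked(b,f), marked(e,d), marked(e,e), marked(f,b), near(f), on(e,e), on(e,f)}
3. move(d,e)  →  {above(b,e), above(d,d), above(f,b), inpos(d), inpos(e), marked(b,e), marked(b,f), marked(e,e), marked(f,b), near(f), on(e,e), on(e,f)}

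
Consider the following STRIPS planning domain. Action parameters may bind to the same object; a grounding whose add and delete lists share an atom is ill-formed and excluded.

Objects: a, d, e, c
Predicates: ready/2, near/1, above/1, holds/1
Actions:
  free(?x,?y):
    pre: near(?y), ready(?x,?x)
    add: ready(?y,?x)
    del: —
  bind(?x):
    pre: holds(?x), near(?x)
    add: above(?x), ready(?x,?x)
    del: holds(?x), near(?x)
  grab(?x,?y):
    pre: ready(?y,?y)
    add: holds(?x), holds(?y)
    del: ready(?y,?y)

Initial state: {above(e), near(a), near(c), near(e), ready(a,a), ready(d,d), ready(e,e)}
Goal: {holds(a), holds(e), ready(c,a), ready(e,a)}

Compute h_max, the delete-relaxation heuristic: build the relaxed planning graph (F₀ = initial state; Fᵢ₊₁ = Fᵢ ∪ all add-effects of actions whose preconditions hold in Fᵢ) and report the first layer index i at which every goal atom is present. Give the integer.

1

F0 = init (7 atoms)
F1 = F0 ∪ {holds(a), holds(c), holds(d), holds(e), ready(a,d), ready(a,e), ready(c,a), ready(c,d), ready(c,e), ready(e,a), ready(e,d)}  (18 atoms)
goal ⊆ F1  ⇒  h_max = 1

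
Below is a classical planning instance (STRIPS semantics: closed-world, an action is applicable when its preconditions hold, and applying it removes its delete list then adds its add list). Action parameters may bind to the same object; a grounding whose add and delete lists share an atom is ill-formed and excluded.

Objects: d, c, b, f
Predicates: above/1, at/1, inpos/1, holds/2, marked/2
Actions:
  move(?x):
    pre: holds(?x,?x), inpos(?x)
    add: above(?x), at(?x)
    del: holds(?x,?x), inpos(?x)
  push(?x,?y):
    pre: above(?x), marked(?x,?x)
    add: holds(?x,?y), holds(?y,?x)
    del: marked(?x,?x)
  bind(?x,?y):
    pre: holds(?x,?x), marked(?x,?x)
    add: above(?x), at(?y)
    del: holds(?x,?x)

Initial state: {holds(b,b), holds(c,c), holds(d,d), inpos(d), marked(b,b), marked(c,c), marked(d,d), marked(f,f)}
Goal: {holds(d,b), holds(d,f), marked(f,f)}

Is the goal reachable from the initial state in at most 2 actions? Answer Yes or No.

No

1. move(d)  →  {above(d), at(d), holds(b,b), holds(c,c), marked(b,b), marked(c,c), marked(d,d), marked(f,f)}
2. push(d,f)  →  {above(d), at(d), holds(b,b), holds(c,c), holds(d,f), holds(f,d), marked(b,b), marked(c,c), marked(f,f)}
3. bind(b,d)  →  {above(b), above(d), at(d), holds(c,c), holds(d,f), holds(f,d), marked(b,b), marked(c,c), marked(f,f)}
4. push(b,d)  →  {above(b), above(d), at(d), holds(b,d), holds(c,c), holds(d,b), holds(d,f), holds(f,d), marked(c,c), marked(f,f)}
optimal plan length = 4; 4 > 2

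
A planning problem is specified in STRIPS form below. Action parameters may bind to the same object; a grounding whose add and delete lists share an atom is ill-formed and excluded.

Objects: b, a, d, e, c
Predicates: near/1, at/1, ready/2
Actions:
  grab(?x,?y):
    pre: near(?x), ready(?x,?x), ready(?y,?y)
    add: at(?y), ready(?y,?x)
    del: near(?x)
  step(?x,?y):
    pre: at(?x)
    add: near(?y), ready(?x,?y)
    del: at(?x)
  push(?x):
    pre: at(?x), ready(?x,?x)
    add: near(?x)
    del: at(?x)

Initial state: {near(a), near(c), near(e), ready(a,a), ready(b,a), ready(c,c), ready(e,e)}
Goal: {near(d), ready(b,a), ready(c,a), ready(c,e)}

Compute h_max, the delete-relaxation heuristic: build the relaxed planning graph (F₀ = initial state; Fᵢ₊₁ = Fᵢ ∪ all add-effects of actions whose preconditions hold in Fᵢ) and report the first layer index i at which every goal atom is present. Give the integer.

2

F0 = init (7 atoms)
F1 = F0 ∪ {at(a), at(c), at(e), ready(a,c), ready(a,e), ready(c,a), ready(c,e), ready(e,a), ready(e,c)}  (16 atoms)
F2 = F1 ∪ {near(b), near(d), ready(a,b), ready(a,d), ready(c,b), ready(c,d), ready(e,b), ready(e,d)}  (24 atoms)
goal ⊆ F2  ⇒  h_max = 2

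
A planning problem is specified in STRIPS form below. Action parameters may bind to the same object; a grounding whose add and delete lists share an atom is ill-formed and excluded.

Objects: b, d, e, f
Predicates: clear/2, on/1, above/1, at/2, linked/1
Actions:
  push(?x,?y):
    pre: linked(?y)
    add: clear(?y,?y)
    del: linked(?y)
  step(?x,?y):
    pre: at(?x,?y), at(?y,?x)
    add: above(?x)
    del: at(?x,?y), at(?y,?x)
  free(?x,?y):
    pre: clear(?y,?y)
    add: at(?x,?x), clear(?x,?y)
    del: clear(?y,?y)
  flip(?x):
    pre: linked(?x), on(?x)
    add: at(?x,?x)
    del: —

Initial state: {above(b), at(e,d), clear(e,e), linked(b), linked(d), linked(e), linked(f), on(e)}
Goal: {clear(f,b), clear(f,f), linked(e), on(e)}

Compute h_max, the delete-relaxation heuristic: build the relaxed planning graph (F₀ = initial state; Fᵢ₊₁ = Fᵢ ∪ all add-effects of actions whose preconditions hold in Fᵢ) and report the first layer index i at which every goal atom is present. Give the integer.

2

F0 = init (8 atoms)
F1 = F0 ∪ {at(b,b), at(d,d), at(e,e), at(f,f), clear(b,b), clear(b,e), clear(d,d), clear(d,e), clear(f,e), clear(f,f)}  (18 atoms)
F2 = F1 ∪ {above(d), above(e), above(f), clear(b,d), clear(b,f), clear(d,b), clear(d,f), clear(e,b), clear(e,d), clear(e,f), clear(f,b), clear(f,d)}  (30 atoms)
goal ⊆ F2  ⇒  h_max = 2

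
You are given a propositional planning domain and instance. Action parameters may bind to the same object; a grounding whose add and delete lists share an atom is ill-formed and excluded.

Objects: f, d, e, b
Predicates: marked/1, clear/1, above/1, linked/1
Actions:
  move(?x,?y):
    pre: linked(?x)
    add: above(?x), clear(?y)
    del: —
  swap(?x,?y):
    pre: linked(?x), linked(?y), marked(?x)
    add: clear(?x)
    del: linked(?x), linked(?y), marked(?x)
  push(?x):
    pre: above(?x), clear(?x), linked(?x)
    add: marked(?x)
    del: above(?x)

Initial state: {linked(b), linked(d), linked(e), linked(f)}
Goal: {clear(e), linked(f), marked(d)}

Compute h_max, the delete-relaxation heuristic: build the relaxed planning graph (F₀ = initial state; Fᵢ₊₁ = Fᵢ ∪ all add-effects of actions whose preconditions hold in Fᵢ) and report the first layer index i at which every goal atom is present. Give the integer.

2

F0 = init (4 atoms)
F1 = F0 ∪ {above(b), above(d), above(e), above(f), clear(b), clear(d), clear(e), clear(f)}  (12 atoms)
F2 = F1 ∪ {marked(b), marked(d), marked(e), marked(f)}  (16 atoms)
goal ⊆ F2  ⇒  h_max = 2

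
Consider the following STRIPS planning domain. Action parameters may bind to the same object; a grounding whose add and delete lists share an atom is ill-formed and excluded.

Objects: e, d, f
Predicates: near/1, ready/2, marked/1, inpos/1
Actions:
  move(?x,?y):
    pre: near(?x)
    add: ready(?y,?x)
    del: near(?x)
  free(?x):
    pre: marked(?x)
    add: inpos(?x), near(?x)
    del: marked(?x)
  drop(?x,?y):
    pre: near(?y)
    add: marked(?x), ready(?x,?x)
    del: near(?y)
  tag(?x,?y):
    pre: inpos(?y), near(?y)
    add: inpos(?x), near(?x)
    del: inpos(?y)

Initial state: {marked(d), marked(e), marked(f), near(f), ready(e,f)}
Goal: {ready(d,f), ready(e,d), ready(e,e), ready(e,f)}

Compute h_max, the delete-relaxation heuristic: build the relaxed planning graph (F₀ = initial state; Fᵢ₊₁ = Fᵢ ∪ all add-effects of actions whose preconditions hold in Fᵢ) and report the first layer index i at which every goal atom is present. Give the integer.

F0 = init (5 atoms)
F1 = F0 ∪ {inpos(d), inpos(e), inpos(f), near(d), near(e), ready(d,d), ready(d,f), ready(e,e), ready(f,f)}  (14 atoms)
F2 = F1 ∪ {ready(d,e), ready(e,d), ready(f,d), ready(f,e)}  (18 atoms)
goal ⊆ F2  ⇒  h_max = 2

2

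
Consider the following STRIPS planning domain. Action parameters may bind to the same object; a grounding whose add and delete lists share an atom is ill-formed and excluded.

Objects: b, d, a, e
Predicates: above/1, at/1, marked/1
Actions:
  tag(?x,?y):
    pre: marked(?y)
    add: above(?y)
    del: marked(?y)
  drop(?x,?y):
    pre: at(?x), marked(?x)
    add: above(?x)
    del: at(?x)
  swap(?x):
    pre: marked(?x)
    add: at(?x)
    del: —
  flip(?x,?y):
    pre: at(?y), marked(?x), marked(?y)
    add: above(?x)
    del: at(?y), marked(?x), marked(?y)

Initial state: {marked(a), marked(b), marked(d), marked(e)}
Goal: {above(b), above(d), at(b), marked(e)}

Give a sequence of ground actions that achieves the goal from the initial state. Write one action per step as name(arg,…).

1. tag(b,d)  →  {above(d), marked(a), marked(b), marked(e)}
2. swap(b)  →  {above(d), at(b), marked(a), marked(b), marked(e)}
3. tag(b,b)  →  {above(b), above(d), at(b), marked(a), marked(e)}

tag(b,d); swap(b); tag(b,b)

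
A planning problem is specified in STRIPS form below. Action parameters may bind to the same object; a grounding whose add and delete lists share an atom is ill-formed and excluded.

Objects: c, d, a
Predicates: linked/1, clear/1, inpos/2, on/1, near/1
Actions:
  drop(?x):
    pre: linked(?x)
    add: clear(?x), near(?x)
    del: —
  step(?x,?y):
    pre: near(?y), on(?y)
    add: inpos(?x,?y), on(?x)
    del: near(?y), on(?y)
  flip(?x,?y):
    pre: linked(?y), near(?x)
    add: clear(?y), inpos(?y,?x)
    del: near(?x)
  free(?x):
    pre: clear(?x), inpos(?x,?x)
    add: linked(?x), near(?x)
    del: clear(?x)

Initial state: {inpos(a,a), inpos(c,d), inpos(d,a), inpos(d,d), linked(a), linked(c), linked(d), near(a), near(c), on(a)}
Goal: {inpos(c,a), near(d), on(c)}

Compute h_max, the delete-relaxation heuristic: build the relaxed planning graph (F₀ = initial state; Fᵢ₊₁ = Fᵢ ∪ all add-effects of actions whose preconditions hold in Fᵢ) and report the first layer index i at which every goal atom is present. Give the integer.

1

F0 = init (10 atoms)
F1 = F0 ∪ {clear(a), clear(c), clear(d), inpos(a,c), inpos(c,a), inpos(c,c), inpos(d,c), near(d), on(c), on(d)}  (20 atoms)
goal ⊆ F1  ⇒  h_max = 1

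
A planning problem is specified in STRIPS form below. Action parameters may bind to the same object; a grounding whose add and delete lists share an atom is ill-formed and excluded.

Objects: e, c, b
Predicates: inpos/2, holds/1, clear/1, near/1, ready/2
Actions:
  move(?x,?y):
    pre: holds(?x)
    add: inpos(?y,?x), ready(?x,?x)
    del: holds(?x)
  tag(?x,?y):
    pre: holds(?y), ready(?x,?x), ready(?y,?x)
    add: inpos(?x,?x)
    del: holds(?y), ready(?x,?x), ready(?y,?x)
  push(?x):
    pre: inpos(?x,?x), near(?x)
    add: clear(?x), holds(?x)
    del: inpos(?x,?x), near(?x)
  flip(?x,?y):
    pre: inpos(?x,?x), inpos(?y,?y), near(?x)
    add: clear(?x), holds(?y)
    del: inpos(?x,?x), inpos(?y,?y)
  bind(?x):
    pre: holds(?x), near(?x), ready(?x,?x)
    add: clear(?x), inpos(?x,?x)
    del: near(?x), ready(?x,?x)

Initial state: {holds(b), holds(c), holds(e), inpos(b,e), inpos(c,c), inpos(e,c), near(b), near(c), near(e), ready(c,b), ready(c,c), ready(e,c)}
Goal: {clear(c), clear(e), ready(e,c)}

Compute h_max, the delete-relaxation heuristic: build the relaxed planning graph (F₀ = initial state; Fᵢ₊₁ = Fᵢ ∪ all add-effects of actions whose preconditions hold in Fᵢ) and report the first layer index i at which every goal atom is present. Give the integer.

F0 = init (12 atoms)
F1 = F0 ∪ {clear(c), inpos(b,b), inpos(b,c), inpos(c,b), inpos(c,e), inpos(e,b), inpos(e,e), ready(b,b), ready(e,e)}  (21 atoms)
F2 = F1 ∪ {clear(b), clear(e)}  (23 atoms)
goal ⊆ F2  ⇒  h_max = 2

2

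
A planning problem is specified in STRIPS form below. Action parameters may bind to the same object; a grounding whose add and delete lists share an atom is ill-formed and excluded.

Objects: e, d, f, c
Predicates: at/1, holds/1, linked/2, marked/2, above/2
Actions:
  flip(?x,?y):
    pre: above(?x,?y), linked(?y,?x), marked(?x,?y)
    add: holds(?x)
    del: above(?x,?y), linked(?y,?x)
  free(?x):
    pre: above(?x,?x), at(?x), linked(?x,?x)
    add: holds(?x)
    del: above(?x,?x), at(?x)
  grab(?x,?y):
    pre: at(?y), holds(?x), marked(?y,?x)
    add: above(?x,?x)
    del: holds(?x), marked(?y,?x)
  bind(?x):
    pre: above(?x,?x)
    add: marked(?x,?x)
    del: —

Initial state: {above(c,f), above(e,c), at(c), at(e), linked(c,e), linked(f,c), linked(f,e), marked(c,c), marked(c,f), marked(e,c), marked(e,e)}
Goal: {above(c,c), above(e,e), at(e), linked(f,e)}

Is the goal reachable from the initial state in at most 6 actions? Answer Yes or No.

1. flip(e,c)  →  {above(c,f), at(c), at(e), holds(e), linked(f,c), linked(f,e), marked(c,c), marked(c,f), marked(e,c), marked(e,e)}
2. flip(c,f)  →  {at(c), at(e), holds(c), holds(e), linked(f,e), marked(c,c), marked(c,f), marked(e,c), marked(e,e)}
3. grab(e,e)  →  {above(e,e), at(c), at(e), holds(c), linked(f,e), marked(c,c), marked(c,f), marked(e,c)}
4. grab(c,e)  →  {above(c,c), above(e,e), at(c), at(e), linked(f,e), marked(c,c), marked(c,f)}
optimal plan length = 4; 4 ≤ 6

Yes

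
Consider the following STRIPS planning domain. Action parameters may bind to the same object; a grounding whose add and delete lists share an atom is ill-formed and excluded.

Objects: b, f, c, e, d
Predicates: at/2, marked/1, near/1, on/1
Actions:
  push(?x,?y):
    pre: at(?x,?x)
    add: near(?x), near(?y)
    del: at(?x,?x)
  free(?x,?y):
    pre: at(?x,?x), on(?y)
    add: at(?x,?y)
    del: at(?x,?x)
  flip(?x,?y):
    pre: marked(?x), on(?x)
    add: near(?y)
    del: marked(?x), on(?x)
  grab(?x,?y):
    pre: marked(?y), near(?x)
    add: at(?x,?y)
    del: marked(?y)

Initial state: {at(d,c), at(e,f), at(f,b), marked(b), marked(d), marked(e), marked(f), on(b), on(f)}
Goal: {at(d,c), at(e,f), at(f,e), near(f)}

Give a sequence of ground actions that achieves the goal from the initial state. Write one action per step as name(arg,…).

flip(b,f); grab(f,e)

1. flip(b,f)  →  {at(d,c), at(e,f), at(f,b), marked(d), marked(e), marked(f), near(f), on(f)}
2. grab(f,e)  →  {at(d,c), at(e,f), at(f,b), at(f,e), marked(d), marked(f), near(f), on(f)}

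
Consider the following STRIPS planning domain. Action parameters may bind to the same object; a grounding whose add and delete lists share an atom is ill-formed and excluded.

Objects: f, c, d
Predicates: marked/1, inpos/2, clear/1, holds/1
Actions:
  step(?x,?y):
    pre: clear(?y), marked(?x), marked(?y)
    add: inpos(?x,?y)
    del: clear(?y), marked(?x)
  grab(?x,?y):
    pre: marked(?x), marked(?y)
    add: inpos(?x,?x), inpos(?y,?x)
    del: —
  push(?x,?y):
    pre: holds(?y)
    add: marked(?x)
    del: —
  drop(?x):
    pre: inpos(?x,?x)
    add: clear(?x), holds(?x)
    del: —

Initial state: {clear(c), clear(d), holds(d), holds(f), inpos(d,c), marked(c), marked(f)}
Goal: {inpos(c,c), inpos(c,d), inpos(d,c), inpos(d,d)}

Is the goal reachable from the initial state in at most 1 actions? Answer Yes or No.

1. grab(c,f)  →  {clear(c), clear(d), holds(d), holds(f), inpos(c,c), inpos(d,c), inpos(f,c), marked(c), marked(f)}
2. push(d,f)  →  {clear(c), clear(d), holds(d), holds(f), inpos(c,c), inpos(d,c), inpos(f,c), marked(c), marked(d), marked(f)}
3. grab(d,c)  →  {clear(c), clear(d), holds(d), holds(f), inpos(c,c), inpos(c,d), inpos(d,c), inpos(d,d), inpos(f,c), marked(c), marked(d), marked(f)}
optimal plan length = 3; 3 > 1

No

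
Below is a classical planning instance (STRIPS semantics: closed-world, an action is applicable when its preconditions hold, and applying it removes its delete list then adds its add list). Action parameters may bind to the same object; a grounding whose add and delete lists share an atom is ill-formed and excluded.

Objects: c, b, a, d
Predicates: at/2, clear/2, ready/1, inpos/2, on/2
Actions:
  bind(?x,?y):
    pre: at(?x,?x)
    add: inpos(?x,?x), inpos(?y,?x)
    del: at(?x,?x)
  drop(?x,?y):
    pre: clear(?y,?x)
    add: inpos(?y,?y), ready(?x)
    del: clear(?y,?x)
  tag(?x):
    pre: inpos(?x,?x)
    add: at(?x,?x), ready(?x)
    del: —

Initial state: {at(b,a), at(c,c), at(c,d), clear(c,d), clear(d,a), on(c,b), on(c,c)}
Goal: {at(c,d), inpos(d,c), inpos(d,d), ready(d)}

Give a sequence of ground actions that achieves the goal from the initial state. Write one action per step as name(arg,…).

bind(c,d); drop(a,d); drop(d,c)

1. bind(c,d)  →  {at(b,a), at(c,d), clear(c,d), clear(d,a), inpos(c,c), inpos(d,c), on(c,b), on(c,c)}
2. drop(a,d)  →  {at(b,a), at(c,d), clear(c,d), inpos(c,c), inpos(d,c), inpos(d,d), on(c,b), on(c,c), ready(a)}
3. drop(d,c)  →  {at(b,a), at(c,d), inpos(c,c), inpos(d,c), inpos(d,d), on(c,b), on(c,c), ready(a), ready(d)}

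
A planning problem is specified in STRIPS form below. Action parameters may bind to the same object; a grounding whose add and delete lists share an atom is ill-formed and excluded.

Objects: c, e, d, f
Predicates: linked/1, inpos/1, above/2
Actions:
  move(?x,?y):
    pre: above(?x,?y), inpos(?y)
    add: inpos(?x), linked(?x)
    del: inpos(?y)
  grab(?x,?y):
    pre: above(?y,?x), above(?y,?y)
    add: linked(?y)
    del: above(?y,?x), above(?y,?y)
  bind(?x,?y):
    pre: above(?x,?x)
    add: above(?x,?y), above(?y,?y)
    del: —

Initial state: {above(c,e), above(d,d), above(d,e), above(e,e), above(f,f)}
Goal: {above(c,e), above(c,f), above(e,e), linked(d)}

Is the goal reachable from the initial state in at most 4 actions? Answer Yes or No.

Yes

1. grab(e,d)  →  {above(c,e), above(e,e), above(f,f), linked(d)}
2. bind(e,c)  →  {above(c,c), above(c,e), above(e,c), above(e,e), above(f,f), linked(d)}
3. bind(c,f)  →  {above(c,c), above(c,e), above(c,f), above(e,c), above(e,e), above(f,f), linked(d)}
optimal plan length = 3; 3 ≤ 4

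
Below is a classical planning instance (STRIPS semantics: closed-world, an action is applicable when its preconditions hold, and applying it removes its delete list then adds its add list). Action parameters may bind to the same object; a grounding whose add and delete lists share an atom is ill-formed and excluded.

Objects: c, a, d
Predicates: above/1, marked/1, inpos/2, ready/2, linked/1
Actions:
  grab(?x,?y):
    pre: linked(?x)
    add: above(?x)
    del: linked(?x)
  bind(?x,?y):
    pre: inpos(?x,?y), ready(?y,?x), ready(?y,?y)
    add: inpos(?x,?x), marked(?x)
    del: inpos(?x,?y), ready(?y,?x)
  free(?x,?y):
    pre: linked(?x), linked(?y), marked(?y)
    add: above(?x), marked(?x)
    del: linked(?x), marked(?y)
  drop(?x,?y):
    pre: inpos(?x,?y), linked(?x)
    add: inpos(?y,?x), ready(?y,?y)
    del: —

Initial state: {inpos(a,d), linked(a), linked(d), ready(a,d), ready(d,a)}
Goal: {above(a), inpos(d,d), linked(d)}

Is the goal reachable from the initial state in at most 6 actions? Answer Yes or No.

Yes

1. drop(a,d)  →  {inpos(a,d), inpos(d,a), linked(a), linked(d), ready(a,d), ready(d,a), ready(d,d)}
2. grab(a,c)  →  {above(a), inpos(a,d), inpos(d,a), linked(d), ready(a,d), ready(d,a), ready(d,d)}
3. drop(d,a)  →  {above(a), inpos(a,d), inpos(d,a), linked(d), ready(a,a), ready(a,d), ready(d,a), ready(d,d)}
4. bind(d,a)  →  {above(a), inpos(a,d), inpos(d,d), linked(d), marked(d), ready(a,a), ready(d,a), ready(d,d)}
optimal plan length = 4; 4 ≤ 6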